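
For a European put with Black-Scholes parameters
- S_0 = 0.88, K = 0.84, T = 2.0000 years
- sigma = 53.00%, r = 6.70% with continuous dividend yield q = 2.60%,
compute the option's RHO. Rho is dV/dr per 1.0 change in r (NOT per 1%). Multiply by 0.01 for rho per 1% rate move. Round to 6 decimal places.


d1 = 0.5462333385; d2 = -0.2032998496
phi(d1) = 0.3436526180; exp(-qT) = 0.9493288668; exp(-rT) = 0.8745900646
N(-d2) = 0.5805496634
Rho = -K*T*exp(-rT)*N(-d2) = -0.8400 * 2.0000 * 0.8745900646 * 0.5805496634 = -0.853008

Answer: Rho = -0.853008


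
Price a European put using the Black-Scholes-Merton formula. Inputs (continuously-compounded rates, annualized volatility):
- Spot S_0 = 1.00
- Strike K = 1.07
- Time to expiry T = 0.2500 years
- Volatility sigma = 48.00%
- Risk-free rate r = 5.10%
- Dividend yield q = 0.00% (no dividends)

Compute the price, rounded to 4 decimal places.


Answer: Price = 0.1290

Derivation:
d1 = (ln(S/K) + (r - q + 0.5*sigma^2) * T) / (sigma * sqrt(T)) = -0.10878604
d2 = d1 - sigma * sqrt(T) = -0.34878604
exp(-rT) = 0.98733094; exp(-qT) = 1.00000000
P = K * exp(-rT) * N(-d2) - S_0 * exp(-qT) * N(-d1)
N(-d1) = 0.54331390; N(-d2) = 0.63637503
P = 1.0700 * 0.98733094 * 0.63637503 - 1.0000 * 1.00000000 * 0.54331390 = 0.1290


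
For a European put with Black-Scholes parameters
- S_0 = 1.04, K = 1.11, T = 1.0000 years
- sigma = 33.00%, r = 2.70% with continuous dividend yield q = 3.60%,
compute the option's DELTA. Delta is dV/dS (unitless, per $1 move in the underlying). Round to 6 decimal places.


d1 = -0.0596645520; d2 = -0.3896645520
phi(d1) = 0.3982328229; exp(-qT) = 0.9646402935; exp(-rT) = 0.9733612415
N(-d1) = 0.5237885976
Delta = -exp(-qT) * N(-d1) = -0.9646402935 * 0.5237885976 = -0.505268

Answer: Delta = -0.505268


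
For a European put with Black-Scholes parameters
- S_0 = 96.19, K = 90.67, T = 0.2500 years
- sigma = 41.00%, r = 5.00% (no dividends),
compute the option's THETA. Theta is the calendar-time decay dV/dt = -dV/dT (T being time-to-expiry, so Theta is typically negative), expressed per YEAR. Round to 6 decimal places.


Answer: Theta = -12.404858

Derivation:
d1 = 0.4517627342; d2 = 0.2467627342
phi(d1) = 0.3602405352; exp(-qT) = 1.0000000000; exp(-rT) = 0.9875778005
Theta = -S*exp(-qT)*phi(d1)*sigma/(2*sqrt(T)) + r*K*exp(-rT)*N(-d2) - q*S*exp(-qT)*N(-d1)
N(-d1) = 0.3257199594; N(-d2) = 0.4025459263; sqrt(T) = 0.5000000000
Term 1 = -96.1900 * 1.0000000000 * 0.3602405352 * 0.4100 / (2 * 0.5000000000) = -14.2071302032
Term 2 = 0.0500 * 90.6700 * 0.9875778005 * 0.4025459263 = 1.8022721638
Term 3 = 0 (no dividend yield, q = 0)
Theta = -14.2071302032 + (1.8022721638) + (0.0000000000) = -12.404858


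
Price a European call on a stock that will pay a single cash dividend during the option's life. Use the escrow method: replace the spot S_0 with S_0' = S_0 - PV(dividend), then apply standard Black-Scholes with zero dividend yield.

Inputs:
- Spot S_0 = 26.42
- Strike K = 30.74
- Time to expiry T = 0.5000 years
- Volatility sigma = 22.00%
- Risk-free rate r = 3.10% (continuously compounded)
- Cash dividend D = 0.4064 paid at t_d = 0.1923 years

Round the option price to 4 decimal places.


Answer: Price = 0.3821

Derivation:
PV(D) = D * exp(-r * t_d) = 0.4064 * 0.99405643 = 0.40398453
S_0' = S_0 - PV(D) = 26.4200 - 0.40398453 = 26.01601547
d1 = (ln(S_0'/K) + (r + sigma^2/2)*T) / (sigma*sqrt(T)) = -0.89514840
d2 = d1 - sigma*sqrt(T) = -1.05071189
exp(-rT) = 0.98461951
N(d1) = 0.18535388; N(d2) = 0.14669547
C = S_0' * N(d1) - K * exp(-rT) * N(d2) = 26.01601547 * 0.18535388 - 30.7400 * 0.98461951 * 0.14669547 = 0.3821


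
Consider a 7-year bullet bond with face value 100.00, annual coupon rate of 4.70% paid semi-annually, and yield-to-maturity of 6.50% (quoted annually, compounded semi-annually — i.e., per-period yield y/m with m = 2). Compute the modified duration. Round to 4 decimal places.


Coupon per period c = face * coupon_rate / m = 2.350000
Periods per year m = 2; per-period yield y/m = 0.032500
Number of cashflows N = 14
Cashflows (t years, CF_t, discount factor 1/(1+y/m)^(m*t), PV):
  t = 0.5000: CF_t = 2.350000, DF = 0.968523, PV = 2.276029
  t = 1.0000: CF_t = 2.350000, DF = 0.938037, PV = 2.204386
  t = 1.5000: CF_t = 2.350000, DF = 0.908510, PV = 2.134999
  t = 2.0000: CF_t = 2.350000, DF = 0.879913, PV = 2.067796
  t = 2.5000: CF_t = 2.350000, DF = 0.852216, PV = 2.002708
  t = 3.0000: CF_t = 2.350000, DF = 0.825391, PV = 1.939668
  t = 3.5000: CF_t = 2.350000, DF = 0.799410, PV = 1.878614
  t = 4.0000: CF_t = 2.350000, DF = 0.774247, PV = 1.819480
  t = 4.5000: CF_t = 2.350000, DF = 0.749876, PV = 1.762209
  t = 5.0000: CF_t = 2.350000, DF = 0.726272, PV = 1.706740
  t = 5.5000: CF_t = 2.350000, DF = 0.703411, PV = 1.653017
  t = 6.0000: CF_t = 2.350000, DF = 0.681270, PV = 1.600985
  t = 6.5000: CF_t = 2.350000, DF = 0.659826, PV = 1.550590
  t = 7.0000: CF_t = 102.350000, DF = 0.639056, PV = 65.407418
Price P = sum_t PV_t = 90.004637
First compute Macaulay numerator sum_t t * PV_t:
  t * PV_t at t = 0.5000: 1.138015
  t * PV_t at t = 1.0000: 2.204386
  t * PV_t at t = 1.5000: 3.202499
  t * PV_t at t = 2.0000: 4.135591
  t * PV_t at t = 2.5000: 5.006769
  t * PV_t at t = 3.0000: 5.819005
  t * PV_t at t = 3.5000: 6.575147
  t * PV_t at t = 4.0000: 7.277922
  t * PV_t at t = 4.5000: 7.929939
  t * PV_t at t = 5.0000: 8.533698
  t * PV_t at t = 5.5000: 9.091591
  t * PV_t at t = 6.0000: 9.605907
  t * PV_t at t = 6.5000: 10.078837
  t * PV_t at t = 7.0000: 457.851923
Macaulay duration D = 538.451229 / 90.004637 = 5.982483
Modified duration = D / (1 + y/m) = 5.982483 / (1 + 0.032500) = 5.794173

Answer: Modified duration = 5.7942


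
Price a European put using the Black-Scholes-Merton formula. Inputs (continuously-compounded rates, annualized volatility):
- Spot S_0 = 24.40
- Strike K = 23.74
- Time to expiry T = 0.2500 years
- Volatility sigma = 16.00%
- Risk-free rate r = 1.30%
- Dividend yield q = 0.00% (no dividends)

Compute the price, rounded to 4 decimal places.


Answer: Price = 0.4539

Derivation:
d1 = (ln(S/K) + (r - q + 0.5*sigma^2) * T) / (sigma * sqrt(T)) = 0.42339679
d2 = d1 - sigma * sqrt(T) = 0.34339679
exp(-rT) = 0.99675528; exp(-qT) = 1.00000000
P = K * exp(-rT) * N(-d2) - S_0 * exp(-qT) * N(-d1)
N(-d1) = 0.33600289; N(-d2) = 0.36564999
P = 23.7400 * 0.99675528 * 0.36564999 - 24.4000 * 1.00000000 * 0.33600289 = 0.4539


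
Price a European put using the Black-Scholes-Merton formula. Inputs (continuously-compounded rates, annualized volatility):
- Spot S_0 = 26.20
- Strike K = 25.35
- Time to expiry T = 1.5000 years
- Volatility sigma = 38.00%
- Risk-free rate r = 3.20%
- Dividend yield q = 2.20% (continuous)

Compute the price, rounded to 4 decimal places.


d1 = (ln(S/K) + (r - q + 0.5*sigma^2) * T) / (sigma * sqrt(T)) = 0.33579642
d2 = d1 - sigma * sqrt(T) = -0.12960663
exp(-rT) = 0.95313379; exp(-qT) = 0.96753856
P = K * exp(-rT) * N(-d2) - S_0 * exp(-qT) * N(-d1)
N(-d1) = 0.36851219; N(-d2) = 0.55156117
P = 25.3500 * 0.95313379 * 0.55156117 - 26.2000 * 0.96753856 * 0.36851219 = 3.9852

Answer: Price = 3.9852


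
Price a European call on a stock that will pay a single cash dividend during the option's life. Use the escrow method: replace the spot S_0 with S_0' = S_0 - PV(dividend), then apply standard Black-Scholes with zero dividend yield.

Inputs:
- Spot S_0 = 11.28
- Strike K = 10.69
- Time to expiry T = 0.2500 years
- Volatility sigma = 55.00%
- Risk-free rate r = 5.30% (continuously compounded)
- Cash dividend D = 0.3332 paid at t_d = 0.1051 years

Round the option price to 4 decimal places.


Answer: Price = 1.3859

Derivation:
PV(D) = D * exp(-r * t_d) = 0.3332 * 0.99444519 = 0.33134914
S_0' = S_0 - PV(D) = 11.2800 - 0.33134914 = 10.94865086
d1 = (ln(S_0'/K) + (r + sigma^2/2)*T) / (sigma*sqrt(T)) = 0.27261824
d2 = d1 - sigma*sqrt(T) = -0.00238176
exp(-rT) = 0.98683739
N(d1) = 0.60742665; N(d2) = 0.49904981
C = S_0' * N(d1) - K * exp(-rT) * N(d2) = 10.94865086 * 0.60742665 - 10.6900 * 0.98683739 * 0.49904981 = 1.3859


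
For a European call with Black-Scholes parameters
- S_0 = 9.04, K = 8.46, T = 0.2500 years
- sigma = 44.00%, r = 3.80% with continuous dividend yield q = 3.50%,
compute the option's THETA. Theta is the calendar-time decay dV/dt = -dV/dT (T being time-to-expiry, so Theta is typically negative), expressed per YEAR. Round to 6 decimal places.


Answer: Theta = -1.419869

Derivation:
d1 = 0.4148181854; d2 = 0.1948181854
phi(d1) = 0.3660535676; exp(-qT) = 0.9912881698; exp(-rT) = 0.9905449824
Theta = -S*exp(-qT)*phi(d1)*sigma/(2*sqrt(T)) - r*K*exp(-rT)*N(d2) + q*S*exp(-qT)*N(d1)
N(d1) = 0.6608624971; N(d2) = 0.5772323574; sqrt(T) = 0.5000000000
Term 1 = -9.0400 * 0.9912881698 * 0.3660535676 * 0.4400 / (2 * 0.5000000000) = -1.4433301179
Term 2 = -0.0380 * 8.4600 * 0.9905449824 * 0.5772323574 = -0.1838141033
Term 3 = 0.0350 * 9.0400 * 0.9912881698 * 0.6608624971 = 0.2072752774
Theta = -1.4433301179 + (-0.1838141033) + (0.2072752774) = -1.419869


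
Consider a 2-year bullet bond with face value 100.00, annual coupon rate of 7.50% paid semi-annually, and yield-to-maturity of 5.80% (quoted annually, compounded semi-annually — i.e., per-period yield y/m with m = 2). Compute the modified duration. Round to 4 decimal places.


Answer: Modified duration = 1.8426

Derivation:
Coupon per period c = face * coupon_rate / m = 3.750000
Periods per year m = 2; per-period yield y/m = 0.029000
Number of cashflows N = 4
Cashflows (t years, CF_t, discount factor 1/(1+y/m)^(m*t), PV):
  t = 0.5000: CF_t = 3.750000, DF = 0.971817, PV = 3.644315
  t = 1.0000: CF_t = 3.750000, DF = 0.944429, PV = 3.541608
  t = 1.5000: CF_t = 3.750000, DF = 0.917812, PV = 3.441796
  t = 2.0000: CF_t = 103.750000, DF = 0.891946, PV = 92.539384
Price P = sum_t PV_t = 103.167104
First compute Macaulay numerator sum_t t * PV_t:
  t * PV_t at t = 0.5000: 1.822157
  t * PV_t at t = 1.0000: 3.541608
  t * PV_t at t = 1.5000: 5.162694
  t * PV_t at t = 2.0000: 185.078769
Macaulay duration D = 195.605229 / 103.167104 = 1.896004
Modified duration = D / (1 + y/m) = 1.896004 / (1 + 0.029000) = 1.842569


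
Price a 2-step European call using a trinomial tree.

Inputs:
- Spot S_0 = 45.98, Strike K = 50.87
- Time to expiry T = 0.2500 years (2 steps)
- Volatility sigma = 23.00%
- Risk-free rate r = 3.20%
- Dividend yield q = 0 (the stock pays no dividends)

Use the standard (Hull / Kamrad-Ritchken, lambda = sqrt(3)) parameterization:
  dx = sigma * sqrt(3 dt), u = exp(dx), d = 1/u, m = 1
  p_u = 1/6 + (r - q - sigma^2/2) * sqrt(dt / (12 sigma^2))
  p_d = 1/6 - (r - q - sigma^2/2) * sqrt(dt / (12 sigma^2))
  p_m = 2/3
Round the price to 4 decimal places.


dt = T/N = 0.125000; dx = sigma*sqrt(3*dt) = 0.140846
u = exp(dx) = 1.151247; d = 1/u = 0.868623
p_u = 0.169129, p_m = 0.666667, p_d = 0.164204
Discount per step: exp(-r*dt) = 0.996008
Stock lattice S(k, j) with j the centered position index:
  k=0: S(0,+0) = 45.9800
  k=1: S(1,-1) = 39.9393; S(1,+0) = 45.9800; S(1,+1) = 52.9343
  k=2: S(2,-2) = 34.6922; S(2,-1) = 39.9393; S(2,+0) = 45.9800; S(2,+1) = 52.9343; S(2,+2) = 60.9405
Terminal payoffs V(N, j) = max(S_T - K, 0):
  V(2,-2) = 0.000000; V(2,-1) = 0.000000; V(2,+0) = 0.000000; V(2,+1) = 2.064335; V(2,+2) = 10.070492
Backward induction: V(k, j) = exp(-r*dt) * [p_u * V(k+1, j+1) + p_m * V(k+1, j) + p_d * V(k+1, j-1)]
  V(1,-1) = exp(-r*dt) * [p_u*0.000000 + p_m*0.000000 + p_d*0.000000] = 0.000000
  V(1,+0) = exp(-r*dt) * [p_u*2.064335 + p_m*0.000000 + p_d*0.000000] = 0.347746
  V(1,+1) = exp(-r*dt) * [p_u*10.070492 + p_m*2.064335 + p_d*0.000000] = 3.067147
  V(0,+0) = exp(-r*dt) * [p_u*3.067147 + p_m*0.347746 + p_d*0.000000] = 0.747579

Answer: Price = V(0,0) = 0.7476


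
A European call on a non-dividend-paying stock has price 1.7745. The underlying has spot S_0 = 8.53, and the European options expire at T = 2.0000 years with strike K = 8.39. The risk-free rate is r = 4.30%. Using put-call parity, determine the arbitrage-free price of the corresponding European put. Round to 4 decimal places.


Answer: Put price = 0.9431

Derivation:
Put-call parity: C - P = S_0 * exp(-qT) - K * exp(-rT).
S_0 * exp(-qT) = 8.5300 * 1.00000000 = 8.53000000
K * exp(-rT) = 8.3900 * 0.91759423 = 7.69861560
P = C - S*exp(-qT) + K*exp(-rT)
P = 1.7745 - 8.53000000 + 7.69861560 = 0.9431


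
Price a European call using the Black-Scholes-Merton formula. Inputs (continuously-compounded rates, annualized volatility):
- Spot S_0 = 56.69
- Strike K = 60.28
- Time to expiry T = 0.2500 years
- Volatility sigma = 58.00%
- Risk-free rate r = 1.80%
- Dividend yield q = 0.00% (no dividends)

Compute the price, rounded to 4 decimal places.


d1 = (ln(S/K) + (r - q + 0.5*sigma^2) * T) / (sigma * sqrt(T)) = -0.05121567
d2 = d1 - sigma * sqrt(T) = -0.34121567
exp(-rT) = 0.99551011; exp(-qT) = 1.00000000
C = S_0 * exp(-qT) * N(d1) - K * exp(-rT) * N(d2)
N(d1) = 0.47957683; N(d2) = 0.36647061
C = 56.6900 * 1.00000000 * 0.47957683 - 60.2800 * 0.99551011 * 0.36647061 = 5.1955

Answer: Price = 5.1955


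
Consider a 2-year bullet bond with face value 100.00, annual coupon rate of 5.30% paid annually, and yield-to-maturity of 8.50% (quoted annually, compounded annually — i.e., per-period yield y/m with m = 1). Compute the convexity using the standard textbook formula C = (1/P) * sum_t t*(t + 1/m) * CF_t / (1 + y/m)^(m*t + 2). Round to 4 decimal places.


Answer: Convexity = 4.9208

Derivation:
Coupon per period c = face * coupon_rate / m = 5.300000
Periods per year m = 1; per-period yield y/m = 0.085000
Number of cashflows N = 2
Cashflows (t years, CF_t, discount factor 1/(1+y/m)^(m*t), PV):
  t = 1.0000: CF_t = 5.300000, DF = 0.921659, PV = 4.884793
  t = 2.0000: CF_t = 105.300000, DF = 0.849455, PV = 89.447642
Price P = sum_t PV_t = 94.332434
Convexity numerator sum_t t*(t + 1/m) * CF_t / (1+y/m)^(m*t + 2):
  t = 1.0000: term = 8.298826
  t = 2.0000: term = 455.890633
Convexity = (1/P) * sum = 464.189459 / 94.332434 = 4.920783


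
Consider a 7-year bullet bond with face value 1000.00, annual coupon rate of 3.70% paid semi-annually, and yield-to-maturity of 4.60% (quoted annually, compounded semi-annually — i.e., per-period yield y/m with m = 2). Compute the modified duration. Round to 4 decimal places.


Answer: Modified duration = 6.0649

Derivation:
Coupon per period c = face * coupon_rate / m = 18.500000
Periods per year m = 2; per-period yield y/m = 0.023000
Number of cashflows N = 14
Cashflows (t years, CF_t, discount factor 1/(1+y/m)^(m*t), PV):
  t = 0.5000: CF_t = 18.500000, DF = 0.977517, PV = 18.084066
  t = 1.0000: CF_t = 18.500000, DF = 0.955540, PV = 17.677484
  t = 1.5000: CF_t = 18.500000, DF = 0.934056, PV = 17.280043
  t = 2.0000: CF_t = 18.500000, DF = 0.913056, PV = 16.891538
  t = 2.5000: CF_t = 18.500000, DF = 0.892528, PV = 16.511767
  t = 3.0000: CF_t = 18.500000, DF = 0.872461, PV = 16.140535
  t = 3.5000: CF_t = 18.500000, DF = 0.852846, PV = 15.777649
  t = 4.0000: CF_t = 18.500000, DF = 0.833671, PV = 15.422922
  t = 4.5000: CF_t = 18.500000, DF = 0.814928, PV = 15.076170
  t = 5.0000: CF_t = 18.500000, DF = 0.796606, PV = 14.737214
  t = 5.5000: CF_t = 18.500000, DF = 0.778696, PV = 14.405879
  t = 6.0000: CF_t = 18.500000, DF = 0.761189, PV = 14.081993
  t = 6.5000: CF_t = 18.500000, DF = 0.744075, PV = 13.765389
  t = 7.0000: CF_t = 1018.500000, DF = 0.727346, PV = 740.802026
Price P = sum_t PV_t = 946.654676
First compute Macaulay numerator sum_t t * PV_t:
  t * PV_t at t = 0.5000: 9.042033
  t * PV_t at t = 1.0000: 17.677484
  t * PV_t at t = 1.5000: 25.920065
  t * PV_t at t = 2.0000: 33.783076
  t * PV_t at t = 2.5000: 41.279418
  t * PV_t at t = 3.0000: 48.421605
  t * PV_t at t = 3.5000: 55.221772
  t * PV_t at t = 4.0000: 61.691688
  t * PV_t at t = 4.5000: 67.842765
  t * PV_t at t = 5.0000: 73.686070
  t * PV_t at t = 5.5000: 79.232334
  t * PV_t at t = 6.0000: 84.491958
  t * PV_t at t = 6.5000: 89.475029
  t * PV_t at t = 7.0000: 5185.614181
Macaulay duration D = 5873.379478 / 946.654676 = 6.204353
Modified duration = D / (1 + y/m) = 6.204353 / (1 + 0.023000) = 6.064861


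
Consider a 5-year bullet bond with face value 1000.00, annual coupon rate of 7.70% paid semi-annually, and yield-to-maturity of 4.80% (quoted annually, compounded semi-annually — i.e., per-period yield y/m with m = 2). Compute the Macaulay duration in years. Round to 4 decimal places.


Coupon per period c = face * coupon_rate / m = 38.500000
Periods per year m = 2; per-period yield y/m = 0.024000
Number of cashflows N = 10
Cashflows (t years, CF_t, discount factor 1/(1+y/m)^(m*t), PV):
  t = 0.5000: CF_t = 38.500000, DF = 0.976562, PV = 37.597656
  t = 1.0000: CF_t = 38.500000, DF = 0.953674, PV = 36.716461
  t = 1.5000: CF_t = 38.500000, DF = 0.931323, PV = 35.855919
  t = 2.0000: CF_t = 38.500000, DF = 0.909495, PV = 35.015546
  t = 2.5000: CF_t = 38.500000, DF = 0.888178, PV = 34.194869
  t = 3.0000: CF_t = 38.500000, DF = 0.867362, PV = 33.393427
  t = 3.5000: CF_t = 38.500000, DF = 0.847033, PV = 32.610768
  t = 4.0000: CF_t = 38.500000, DF = 0.827181, PV = 31.846454
  t = 4.5000: CF_t = 38.500000, DF = 0.807794, PV = 31.100052
  t = 5.0000: CF_t = 1038.500000, DF = 0.788861, PV = 819.232050
Price P = sum_t PV_t = 1127.563203
Macaulay numerator sum_t t * PV_t:
  t * PV_t at t = 0.5000: 18.798828
  t * PV_t at t = 1.0000: 36.716461
  t * PV_t at t = 1.5000: 53.783879
  t * PV_t at t = 2.0000: 70.031092
  t * PV_t at t = 2.5000: 85.487173
  t * PV_t at t = 3.0000: 100.180281
  t * PV_t at t = 3.5000: 114.137690
  t * PV_t at t = 4.0000: 127.385814
  t * PV_t at t = 4.5000: 139.950235
  t * PV_t at t = 5.0000: 4096.160250
Macaulay duration D = (sum_t t * PV_t) / P = 4842.631703 / 1127.563203 = 4.294776

Answer: Macaulay duration = 4.2948 years


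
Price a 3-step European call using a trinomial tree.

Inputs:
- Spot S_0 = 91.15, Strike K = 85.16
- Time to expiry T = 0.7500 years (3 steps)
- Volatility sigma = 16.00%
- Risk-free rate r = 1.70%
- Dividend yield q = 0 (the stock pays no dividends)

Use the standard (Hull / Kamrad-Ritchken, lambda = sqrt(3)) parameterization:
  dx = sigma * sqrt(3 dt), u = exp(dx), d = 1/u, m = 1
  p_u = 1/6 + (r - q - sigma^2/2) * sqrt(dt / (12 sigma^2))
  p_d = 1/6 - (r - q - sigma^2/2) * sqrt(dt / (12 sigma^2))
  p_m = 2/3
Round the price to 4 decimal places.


Answer: Price = V(0,0) = 9.3397

Derivation:
dt = T/N = 0.250000; dx = sigma*sqrt(3*dt) = 0.138564
u = exp(dx) = 1.148623; d = 1/u = 0.870607
p_u = 0.170456, p_m = 0.666667, p_d = 0.162878
Discount per step: exp(-r*dt) = 0.995759
Stock lattice S(k, j) with j the centered position index:
  k=0: S(0,+0) = 91.1500
  k=1: S(1,-1) = 79.3559; S(1,+0) = 91.1500; S(1,+1) = 104.6970
  k=2: S(2,-2) = 69.0878; S(2,-1) = 79.3559; S(2,+0) = 91.1500; S(2,+1) = 104.6970; S(2,+2) = 120.2574
  k=3: S(3,-3) = 60.1484; S(3,-2) = 69.0878; S(3,-1) = 79.3559; S(3,+0) = 91.1500; S(3,+1) = 104.6970; S(3,+2) = 120.2574; S(3,+3) = 138.1305
Terminal payoffs V(N, j) = max(S_T - K, 0):
  V(3,-3) = 0.000000; V(3,-2) = 0.000000; V(3,-1) = 0.000000; V(3,+0) = 5.990000; V(3,+1) = 19.537011; V(3,+2) = 35.097422; V(3,+3) = 52.970473
Backward induction: V(k, j) = exp(-r*dt) * [p_u * V(k+1, j+1) + p_m * V(k+1, j) + p_d * V(k+1, j-1)]
  V(2,-2) = exp(-r*dt) * [p_u*0.000000 + p_m*0.000000 + p_d*0.000000] = 0.000000
  V(2,-1) = exp(-r*dt) * [p_u*5.990000 + p_m*0.000000 + p_d*0.000000] = 1.016698
  V(2,+0) = exp(-r*dt) * [p_u*19.537011 + p_m*5.990000 + p_d*0.000000] = 7.292466
  V(2,+1) = exp(-r*dt) * [p_u*35.097422 + p_m*19.537011 + p_d*5.990000] = 19.898114
  V(2,+2) = exp(-r*dt) * [p_u*52.970473 + p_m*35.097422 + p_d*19.537011] = 35.458517
  V(1,-1) = exp(-r*dt) * [p_u*7.292466 + p_m*1.016698 + p_d*0.000000] = 1.912694
  V(1,+0) = exp(-r*dt) * [p_u*19.898114 + p_m*7.292466 + p_d*1.016698] = 8.383280
  V(1,+1) = exp(-r*dt) * [p_u*35.458517 + p_m*19.898114 + p_d*7.292466] = 20.410362
  V(0,+0) = exp(-r*dt) * [p_u*20.410362 + p_m*8.383280 + p_d*1.912694] = 9.339670


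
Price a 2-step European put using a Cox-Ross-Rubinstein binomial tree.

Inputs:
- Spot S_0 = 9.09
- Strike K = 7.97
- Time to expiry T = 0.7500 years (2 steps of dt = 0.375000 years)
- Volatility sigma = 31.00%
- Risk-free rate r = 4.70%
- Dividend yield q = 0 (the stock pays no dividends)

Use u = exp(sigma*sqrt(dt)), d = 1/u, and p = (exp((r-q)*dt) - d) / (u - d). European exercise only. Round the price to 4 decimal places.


dt = T/N = 0.375000
u = exp(sigma*sqrt(dt)) = 1.209051; d = 1/u = 0.827095
p = (exp((r-q)*dt) - d) / (u - d) = 0.499236
Discount per step: exp(-r*dt) = 0.982529
Stock lattice S(k, i) with i counting down-moves:
  k=0: S(0,0) = 9.0900
  k=1: S(1,0) = 10.9903; S(1,1) = 7.5183
  k=2: S(2,0) = 13.2878; S(2,1) = 9.0900; S(2,2) = 6.2183
Terminal payoffs V(N, i) = max(K - S_T, 0):
  V(2,0) = 0.000000; V(2,1) = 0.000000; V(2,2) = 1.751654
Backward induction: V(k, i) = exp(-r*dt) * [p * V(k+1, i) + (1-p) * V(k+1, i+1)].
  V(1,0) = exp(-r*dt) * [p*0.000000 + (1-p)*0.000000] = 0.000000
  V(1,1) = exp(-r*dt) * [p*0.000000 + (1-p)*1.751654] = 0.861840
  V(0,0) = exp(-r*dt) * [p*0.000000 + (1-p)*0.861840] = 0.424038

Answer: Price = V(0,0) = 0.4240


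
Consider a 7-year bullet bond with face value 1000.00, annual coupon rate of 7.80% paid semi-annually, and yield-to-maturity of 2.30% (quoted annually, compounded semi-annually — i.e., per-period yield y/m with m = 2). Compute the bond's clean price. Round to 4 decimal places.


Answer: Price = 1353.7348

Derivation:
Coupon per period c = face * coupon_rate / m = 39.000000
Periods per year m = 2; per-period yield y/m = 0.011500
Number of cashflows N = 14
Cashflows (t years, CF_t, discount factor 1/(1+y/m)^(m*t), PV):
  t = 0.5000: CF_t = 39.000000, DF = 0.988631, PV = 38.556599
  t = 1.0000: CF_t = 39.000000, DF = 0.977391, PV = 38.118239
  t = 1.5000: CF_t = 39.000000, DF = 0.966279, PV = 37.684863
  t = 2.0000: CF_t = 39.000000, DF = 0.955293, PV = 37.256415
  t = 2.5000: CF_t = 39.000000, DF = 0.944432, PV = 36.832837
  t = 3.0000: CF_t = 39.000000, DF = 0.933694, PV = 36.414075
  t = 3.5000: CF_t = 39.000000, DF = 0.923079, PV = 36.000074
  t = 4.0000: CF_t = 39.000000, DF = 0.912584, PV = 35.590780
  t = 4.5000: CF_t = 39.000000, DF = 0.902209, PV = 35.186140
  t = 5.0000: CF_t = 39.000000, DF = 0.891951, PV = 34.786100
  t = 5.5000: CF_t = 39.000000, DF = 0.881810, PV = 34.390608
  t = 6.0000: CF_t = 39.000000, DF = 0.871785, PV = 33.999612
  t = 6.5000: CF_t = 39.000000, DF = 0.861873, PV = 33.613062
  t = 7.0000: CF_t = 1039.000000, DF = 0.852075, PV = 885.305430
Price P = sum_t PV_t = 1353.734834


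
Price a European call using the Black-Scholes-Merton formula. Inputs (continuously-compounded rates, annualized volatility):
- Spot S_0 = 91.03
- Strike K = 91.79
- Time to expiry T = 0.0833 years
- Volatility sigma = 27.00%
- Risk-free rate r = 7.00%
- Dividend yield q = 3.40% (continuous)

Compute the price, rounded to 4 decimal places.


Answer: Price = 2.5934

Derivation:
d1 = (ln(S/K) + (r - q + 0.5*sigma^2) * T) / (sigma * sqrt(T)) = -0.02924738
d2 = d1 - sigma * sqrt(T) = -0.10717408
exp(-rT) = 0.99418597; exp(-qT) = 0.99717181
C = S_0 * exp(-qT) * N(d1) - K * exp(-rT) * N(d2)
N(d1) = 0.48833365; N(d2) = 0.45732544
C = 91.0300 * 0.99717181 * 0.48833365 - 91.7900 * 0.99418597 * 0.45732544 = 2.5934


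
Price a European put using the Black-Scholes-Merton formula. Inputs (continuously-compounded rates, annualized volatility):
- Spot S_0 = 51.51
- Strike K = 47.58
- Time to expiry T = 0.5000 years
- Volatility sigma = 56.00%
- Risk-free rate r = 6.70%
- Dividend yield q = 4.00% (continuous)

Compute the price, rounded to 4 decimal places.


d1 = (ln(S/K) + (r - q + 0.5*sigma^2) * T) / (sigma * sqrt(T)) = 0.43250555
d2 = d1 - sigma * sqrt(T) = 0.03652575
exp(-rT) = 0.96705491; exp(-qT) = 0.98019867
P = K * exp(-rT) * N(-d2) - S_0 * exp(-qT) * N(-d1)
N(-d1) = 0.33268701; N(-d2) = 0.48543157
P = 47.5800 * 0.96705491 * 0.48543157 - 51.5100 * 0.98019867 * 0.33268701 = 5.5385

Answer: Price = 5.5385


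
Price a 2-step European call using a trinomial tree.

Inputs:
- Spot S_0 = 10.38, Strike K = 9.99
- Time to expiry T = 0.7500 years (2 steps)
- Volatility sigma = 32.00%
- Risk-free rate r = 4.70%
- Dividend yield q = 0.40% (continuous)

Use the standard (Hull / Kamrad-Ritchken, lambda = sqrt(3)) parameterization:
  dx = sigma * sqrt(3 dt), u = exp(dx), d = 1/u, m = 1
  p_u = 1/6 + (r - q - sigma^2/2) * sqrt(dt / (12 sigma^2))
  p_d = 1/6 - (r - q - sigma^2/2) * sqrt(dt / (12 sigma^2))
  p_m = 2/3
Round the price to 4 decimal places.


Answer: Price = V(0,0) = 1.4109

Derivation:
dt = T/N = 0.375000; dx = sigma*sqrt(3*dt) = 0.339411
u = exp(dx) = 1.404121; d = 1/u = 0.712189
p_u = 0.162137, p_m = 0.666667, p_d = 0.171197
Discount per step: exp(-r*dt) = 0.982529
Stock lattice S(k, j) with j the centered position index:
  k=0: S(0,+0) = 10.3800
  k=1: S(1,-1) = 7.3925; S(1,+0) = 10.3800; S(1,+1) = 14.5748
  k=2: S(2,-2) = 5.2649; S(2,-1) = 7.3925; S(2,+0) = 10.3800; S(2,+1) = 14.5748; S(2,+2) = 20.4647
Terminal payoffs V(N, j) = max(S_T - K, 0):
  V(2,-2) = 0.000000; V(2,-1) = 0.000000; V(2,+0) = 0.390000; V(2,+1) = 4.584773; V(2,+2) = 10.474740
Backward induction: V(k, j) = exp(-r*dt) * [p_u * V(k+1, j+1) + p_m * V(k+1, j) + p_d * V(k+1, j-1)]
  V(1,-1) = exp(-r*dt) * [p_u*0.390000 + p_m*0.000000 + p_d*0.000000] = 0.062129
  V(1,+0) = exp(-r*dt) * [p_u*4.584773 + p_m*0.390000 + p_d*0.000000] = 0.985831
  V(1,+1) = exp(-r*dt) * [p_u*10.474740 + p_m*4.584773 + p_d*0.390000] = 4.737386
  V(0,+0) = exp(-r*dt) * [p_u*4.737386 + p_m*0.985831 + p_d*0.062129] = 1.410874


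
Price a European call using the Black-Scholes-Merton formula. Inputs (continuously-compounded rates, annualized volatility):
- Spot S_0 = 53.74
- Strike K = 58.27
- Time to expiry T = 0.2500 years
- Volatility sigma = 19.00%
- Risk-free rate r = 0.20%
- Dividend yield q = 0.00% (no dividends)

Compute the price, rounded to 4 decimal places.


Answer: Price = 0.5876

Derivation:
d1 = (ln(S/K) + (r - q + 0.5*sigma^2) * T) / (sigma * sqrt(T)) = -0.79912924
d2 = d1 - sigma * sqrt(T) = -0.89412924
exp(-rT) = 0.99950012; exp(-qT) = 1.00000000
C = S_0 * exp(-qT) * N(d1) - K * exp(-rT) * N(d2)
N(d1) = 0.21210774; N(d2) = 0.18562637
C = 53.7400 * 1.00000000 * 0.21210774 - 58.2700 * 0.99950012 * 0.18562637 = 0.5876


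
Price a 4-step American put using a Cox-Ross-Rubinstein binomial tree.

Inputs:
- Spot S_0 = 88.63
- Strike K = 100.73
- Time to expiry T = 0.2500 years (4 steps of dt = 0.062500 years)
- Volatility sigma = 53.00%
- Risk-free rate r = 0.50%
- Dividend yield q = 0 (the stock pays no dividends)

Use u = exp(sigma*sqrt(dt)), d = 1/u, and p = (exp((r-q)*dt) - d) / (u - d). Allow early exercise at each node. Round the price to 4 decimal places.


Answer: Price = V(0,0) = 17.6147

Derivation:
dt = T/N = 0.062500
u = exp(sigma*sqrt(dt)) = 1.141679; d = 1/u = 0.875903
p = (exp((r-q)*dt) - d) / (u - d) = 0.468099
Discount per step: exp(-r*dt) = 0.999688
Stock lattice S(k, i) with i counting down-moves:
  k=0: S(0,0) = 88.6300
  k=1: S(1,0) = 101.1870; S(1,1) = 77.6313
  k=2: S(2,0) = 115.5231; S(2,1) = 88.6300; S(2,2) = 67.9975
  k=3: S(3,0) = 131.8903; S(3,1) = 101.1870; S(3,2) = 77.6313; S(3,3) = 59.5592
  k=4: S(4,0) = 150.5764; S(4,1) = 115.5231; S(4,2) = 88.6300; S(4,3) = 67.9975; S(4,4) = 52.1681
Terminal payoffs V(N, i) = max(K - S_T, 0):
  V(4,0) = 0.000000; V(4,1) = 0.000000; V(4,2) = 12.100000; V(4,3) = 32.732537; V(4,4) = 48.561942
Backward induction: V(k, i) = exp(-r*dt) * [p * V(k+1, i) + (1-p) * V(k+1, i+1)]; then take max(V_cont, immediate exercise) for American.
  V(3,0) = exp(-r*dt) * [p*0.000000 + (1-p)*0.000000] = 0.000000; exercise = 0.000000; V(3,0) = max -> 0.000000
  V(3,1) = exp(-r*dt) * [p*0.000000 + (1-p)*12.100000] = 6.433987; exercise = 0.000000; V(3,1) = max -> 6.433987
  V(3,2) = exp(-r*dt) * [p*12.100000 + (1-p)*32.732537] = 23.067250; exercise = 23.098723; V(3,2) = max -> 23.098723
  V(3,3) = exp(-r*dt) * [p*32.732537 + (1-p)*48.561942] = 41.139349; exercise = 41.170822; V(3,3) = max -> 41.170822
  V(2,0) = exp(-r*dt) * [p*0.000000 + (1-p)*6.433987] = 3.421172; exercise = 0.000000; V(2,0) = max -> 3.421172
  V(2,1) = exp(-r*dt) * [p*6.433987 + (1-p)*23.098723] = 15.293191; exercise = 12.100000; V(2,1) = max -> 15.293191
  V(2,2) = exp(-r*dt) * [p*23.098723 + (1-p)*41.170822] = 32.701063; exercise = 32.732537; V(2,2) = max -> 32.732537
  V(1,0) = exp(-r*dt) * [p*3.421172 + (1-p)*15.293191] = 9.732864; exercise = 0.000000; V(1,0) = max -> 9.732864
  V(1,1) = exp(-r*dt) * [p*15.293191 + (1-p)*32.732537] = 24.561513; exercise = 23.098723; V(1,1) = max -> 24.561513
  V(0,0) = exp(-r*dt) * [p*9.732864 + (1-p)*24.561513] = 17.614727; exercise = 12.100000; V(0,0) = max -> 17.614727


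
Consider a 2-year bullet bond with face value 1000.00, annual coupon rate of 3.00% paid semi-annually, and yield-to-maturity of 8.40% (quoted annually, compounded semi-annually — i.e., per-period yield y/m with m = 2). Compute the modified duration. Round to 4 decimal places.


Answer: Modified duration = 1.8747

Derivation:
Coupon per period c = face * coupon_rate / m = 15.000000
Periods per year m = 2; per-period yield y/m = 0.042000
Number of cashflows N = 4
Cashflows (t years, CF_t, discount factor 1/(1+y/m)^(m*t), PV):
  t = 0.5000: CF_t = 15.000000, DF = 0.959693, PV = 14.395393
  t = 1.0000: CF_t = 15.000000, DF = 0.921010, PV = 13.815157
  t = 1.5000: CF_t = 15.000000, DF = 0.883887, PV = 13.258308
  t = 2.0000: CF_t = 1015.000000, DF = 0.848260, PV = 860.984170
Price P = sum_t PV_t = 902.453028
First compute Macaulay numerator sum_t t * PV_t:
  t * PV_t at t = 0.5000: 7.197697
  t * PV_t at t = 1.0000: 13.815157
  t * PV_t at t = 1.5000: 19.887462
  t * PV_t at t = 2.0000: 1721.968339
Macaulay duration D = 1762.868655 / 902.453028 = 1.953419
Modified duration = D / (1 + y/m) = 1.953419 / (1 + 0.042000) = 1.874682


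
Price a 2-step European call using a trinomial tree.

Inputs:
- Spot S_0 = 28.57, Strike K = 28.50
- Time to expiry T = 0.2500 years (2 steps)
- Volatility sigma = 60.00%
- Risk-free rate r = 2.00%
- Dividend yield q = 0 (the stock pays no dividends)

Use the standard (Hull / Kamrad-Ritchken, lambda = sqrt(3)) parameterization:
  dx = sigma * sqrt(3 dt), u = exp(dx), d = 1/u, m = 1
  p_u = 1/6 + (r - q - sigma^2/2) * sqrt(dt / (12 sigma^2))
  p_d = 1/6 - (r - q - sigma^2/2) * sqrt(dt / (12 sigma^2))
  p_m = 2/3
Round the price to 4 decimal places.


Answer: Price = V(0,0) = 2.9958

Derivation:
dt = T/N = 0.125000; dx = sigma*sqrt(3*dt) = 0.367423
u = exp(dx) = 1.444009; d = 1/u = 0.692516
p_u = 0.139450, p_m = 0.666667, p_d = 0.193883
Discount per step: exp(-r*dt) = 0.997503
Stock lattice S(k, j) with j the centered position index:
  k=0: S(0,+0) = 28.5700
  k=1: S(1,-1) = 19.7852; S(1,+0) = 28.5700; S(1,+1) = 41.2553
  k=2: S(2,-2) = 13.7016; S(2,-1) = 19.7852; S(2,+0) = 28.5700; S(2,+1) = 41.2553; S(2,+2) = 59.5731
Terminal payoffs V(N, j) = max(S_T - K, 0):
  V(2,-2) = 0.000000; V(2,-1) = 0.000000; V(2,+0) = 0.070000; V(2,+1) = 12.755345; V(2,+2) = 31.073101
Backward induction: V(k, j) = exp(-r*dt) * [p_u * V(k+1, j+1) + p_m * V(k+1, j) + p_d * V(k+1, j-1)]
  V(1,-1) = exp(-r*dt) * [p_u*0.070000 + p_m*0.000000 + p_d*0.000000] = 0.009737
  V(1,+0) = exp(-r*dt) * [p_u*12.755345 + p_m*0.070000 + p_d*0.000000] = 1.820843
  V(1,+1) = exp(-r*dt) * [p_u*31.073101 + p_m*12.755345 + p_d*0.070000] = 12.818197
  V(0,+0) = exp(-r*dt) * [p_u*12.818197 + p_m*1.820843 + p_d*0.009737] = 2.995784


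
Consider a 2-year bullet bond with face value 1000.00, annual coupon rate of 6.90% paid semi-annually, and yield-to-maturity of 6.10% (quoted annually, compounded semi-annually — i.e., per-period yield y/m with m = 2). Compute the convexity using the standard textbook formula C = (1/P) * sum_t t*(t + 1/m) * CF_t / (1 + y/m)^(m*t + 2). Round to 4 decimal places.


Answer: Convexity = 4.4046

Derivation:
Coupon per period c = face * coupon_rate / m = 34.500000
Periods per year m = 2; per-period yield y/m = 0.030500
Number of cashflows N = 4
Cashflows (t years, CF_t, discount factor 1/(1+y/m)^(m*t), PV):
  t = 0.5000: CF_t = 34.500000, DF = 0.970403, PV = 33.478894
  t = 1.0000: CF_t = 34.500000, DF = 0.941681, PV = 32.488009
  t = 1.5000: CF_t = 34.500000, DF = 0.913810, PV = 31.526453
  t = 2.0000: CF_t = 1034.500000, DF = 0.886764, PV = 917.357277
Price P = sum_t PV_t = 1014.850633
Convexity numerator sum_t t*(t + 1/m) * CF_t / (1+y/m)^(m*t + 2):
  t = 0.5000: term = 15.763226
  t = 1.0000: term = 45.890033
  t = 1.5000: term = 89.063625
  t = 2.0000: term = 4319.291579
Convexity = (1/P) * sum = 4470.008464 / 1014.850633 = 4.404597


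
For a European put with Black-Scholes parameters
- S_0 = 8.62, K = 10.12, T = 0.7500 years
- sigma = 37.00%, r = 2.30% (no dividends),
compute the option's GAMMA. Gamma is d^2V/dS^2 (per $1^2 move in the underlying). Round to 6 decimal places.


Answer: Gamma = 0.138622

Derivation:
d1 = -0.2866187664; d2 = -0.6070481658
phi(d1) = 0.3828876435; exp(-qT) = 1.0000000000; exp(-rT) = 0.9828979294
Gamma = exp(-qT) * phi(d1) / (S * sigma * sqrt(T)) = 1.0000000000 * 0.3828876435 / (8.6200 * 0.3700 * 0.8660254038) = 0.138622


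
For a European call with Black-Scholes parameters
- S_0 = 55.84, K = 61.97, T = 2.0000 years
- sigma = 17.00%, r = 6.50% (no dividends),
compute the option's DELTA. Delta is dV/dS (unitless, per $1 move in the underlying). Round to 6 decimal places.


Answer: Delta = 0.590056

Derivation:
d1 = 0.2276886393; d2 = -0.0127276663
phi(d1) = 0.3887341487; exp(-qT) = 1.0000000000; exp(-rT) = 0.8780954309
N(d1) = 0.5900558475
Delta = exp(-qT) * N(d1) = 1.0000000000 * 0.5900558475 = 0.590056


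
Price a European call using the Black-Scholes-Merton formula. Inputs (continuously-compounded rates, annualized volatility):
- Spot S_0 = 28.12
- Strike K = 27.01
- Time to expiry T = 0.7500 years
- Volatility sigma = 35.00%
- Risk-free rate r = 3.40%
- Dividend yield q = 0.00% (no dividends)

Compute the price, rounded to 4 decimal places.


d1 = (ln(S/K) + (r - q + 0.5*sigma^2) * T) / (sigma * sqrt(T)) = 0.36855204
d2 = d1 - sigma * sqrt(T) = 0.06544315
exp(-rT) = 0.97482238; exp(-qT) = 1.00000000
C = S_0 * exp(-qT) * N(d1) - K * exp(-rT) * N(d2)
N(d1) = 0.64376917; N(d2) = 0.52608941
C = 28.1200 * 1.00000000 * 0.64376917 - 27.0100 * 0.97482238 * 0.52608941 = 4.2509

Answer: Price = 4.2509


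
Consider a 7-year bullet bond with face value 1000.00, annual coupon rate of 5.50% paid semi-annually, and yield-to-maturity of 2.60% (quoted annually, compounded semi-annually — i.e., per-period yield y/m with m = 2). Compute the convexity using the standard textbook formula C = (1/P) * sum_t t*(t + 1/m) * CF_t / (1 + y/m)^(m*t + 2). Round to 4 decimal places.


Coupon per period c = face * coupon_rate / m = 27.500000
Periods per year m = 2; per-period yield y/m = 0.013000
Number of cashflows N = 14
Cashflows (t years, CF_t, discount factor 1/(1+y/m)^(m*t), PV):
  t = 0.5000: CF_t = 27.500000, DF = 0.987167, PV = 27.147088
  t = 1.0000: CF_t = 27.500000, DF = 0.974498, PV = 26.798705
  t = 1.5000: CF_t = 27.500000, DF = 0.961992, PV = 26.454792
  t = 2.0000: CF_t = 27.500000, DF = 0.949647, PV = 26.115294
  t = 2.5000: CF_t = 27.500000, DF = 0.937460, PV = 25.780152
  t = 3.0000: CF_t = 27.500000, DF = 0.925429, PV = 25.449311
  t = 3.5000: CF_t = 27.500000, DF = 0.913553, PV = 25.122715
  t = 4.0000: CF_t = 27.500000, DF = 0.901829, PV = 24.800311
  t = 4.5000: CF_t = 27.500000, DF = 0.890256, PV = 24.482045
  t = 5.0000: CF_t = 27.500000, DF = 0.878831, PV = 24.167862
  t = 5.5000: CF_t = 27.500000, DF = 0.867553, PV = 23.857712
  t = 6.0000: CF_t = 27.500000, DF = 0.856420, PV = 23.551542
  t = 6.5000: CF_t = 27.500000, DF = 0.845429, PV = 23.249301
  t = 7.0000: CF_t = 1027.500000, DF = 0.834580, PV = 857.530539
Price P = sum_t PV_t = 1184.507369
Convexity numerator sum_t t*(t + 1/m) * CF_t / (1+y/m)^(m*t + 2):
  t = 0.5000: term = 13.227396
  t = 1.0000: term = 39.172940
  t = 1.5000: term = 77.340455
  t = 2.0000: term = 127.246553
  t = 2.5000: term = 188.420365
  t = 3.0000: term = 260.403268
  t = 3.5000: term = 342.748625
  t = 4.0000: term = 435.021524
  t = 4.5000: term = 536.798524
  t = 5.0000: term = 647.667409
  t = 5.5000: term = 767.226940
  t = 6.0000: term = 895.086621
  t = 6.5000: term = 1030.866461
  t = 7.0000: term = 43872.260133
Convexity = (1/P) * sum = 49233.487213 / 1184.507369 = 41.564526

Answer: Convexity = 41.5645


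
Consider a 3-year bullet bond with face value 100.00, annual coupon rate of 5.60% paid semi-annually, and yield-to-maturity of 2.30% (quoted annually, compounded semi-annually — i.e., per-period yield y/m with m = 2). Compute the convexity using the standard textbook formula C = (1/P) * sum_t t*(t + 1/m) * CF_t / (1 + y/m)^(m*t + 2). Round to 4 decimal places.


Answer: Convexity = 9.4125

Derivation:
Coupon per period c = face * coupon_rate / m = 2.800000
Periods per year m = 2; per-period yield y/m = 0.011500
Number of cashflows N = 6
Cashflows (t years, CF_t, discount factor 1/(1+y/m)^(m*t), PV):
  t = 0.5000: CF_t = 2.800000, DF = 0.988631, PV = 2.768166
  t = 1.0000: CF_t = 2.800000, DF = 0.977391, PV = 2.736694
  t = 1.5000: CF_t = 2.800000, DF = 0.966279, PV = 2.705580
  t = 2.0000: CF_t = 2.800000, DF = 0.955293, PV = 2.674820
  t = 2.5000: CF_t = 2.800000, DF = 0.944432, PV = 2.644409
  t = 3.0000: CF_t = 102.800000, DF = 0.933694, PV = 95.983767
Price P = sum_t PV_t = 109.513436
Convexity numerator sum_t t*(t + 1/m) * CF_t / (1+y/m)^(m*t + 2):
  t = 0.5000: term = 1.352790
  t = 1.0000: term = 4.012229
  t = 1.5000: term = 7.933226
  t = 2.0000: term = 13.071719
  t = 2.5000: term = 19.384655
  t = 3.0000: term = 985.043290
Convexity = (1/P) * sum = 1030.797910 / 109.513436 = 9.412525


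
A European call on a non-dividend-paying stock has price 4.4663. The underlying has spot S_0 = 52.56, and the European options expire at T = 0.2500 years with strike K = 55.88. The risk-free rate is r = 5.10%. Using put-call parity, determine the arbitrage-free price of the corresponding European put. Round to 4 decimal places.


Answer: Put price = 7.0784

Derivation:
Put-call parity: C - P = S_0 * exp(-qT) - K * exp(-rT).
S_0 * exp(-qT) = 52.5600 * 1.00000000 = 52.56000000
K * exp(-rT) = 55.8800 * 0.98733094 = 55.17205275
P = C - S*exp(-qT) + K*exp(-rT)
P = 4.4663 - 52.56000000 + 55.17205275 = 7.0784


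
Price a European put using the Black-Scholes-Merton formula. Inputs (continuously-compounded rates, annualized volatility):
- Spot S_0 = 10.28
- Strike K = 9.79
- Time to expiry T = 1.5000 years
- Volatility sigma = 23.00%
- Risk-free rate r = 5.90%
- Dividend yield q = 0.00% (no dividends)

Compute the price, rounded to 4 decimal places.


Answer: Price = 0.5425

Derivation:
d1 = (ln(S/K) + (r - q + 0.5*sigma^2) * T) / (sigma * sqrt(T)) = 0.62839637
d2 = d1 - sigma * sqrt(T) = 0.34670505
exp(-rT) = 0.91530311; exp(-qT) = 1.00000000
P = K * exp(-rT) * N(-d2) - S_0 * exp(-qT) * N(-d1)
N(-d1) = 0.26487216; N(-d2) = 0.36440646
P = 9.7900 * 0.91530311 * 0.36440646 - 10.2800 * 1.00000000 * 0.26487216 = 0.5425


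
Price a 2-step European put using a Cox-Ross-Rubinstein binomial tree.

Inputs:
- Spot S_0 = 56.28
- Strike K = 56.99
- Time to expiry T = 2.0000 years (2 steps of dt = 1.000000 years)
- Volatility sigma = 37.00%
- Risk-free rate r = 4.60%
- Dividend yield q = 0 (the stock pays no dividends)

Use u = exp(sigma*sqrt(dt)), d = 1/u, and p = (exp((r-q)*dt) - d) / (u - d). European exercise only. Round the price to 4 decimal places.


dt = T/N = 1.000000
u = exp(sigma*sqrt(dt)) = 1.447735; d = 1/u = 0.690734
p = (exp((r-q)*dt) - d) / (u - d) = 0.470726
Discount per step: exp(-r*dt) = 0.955042
Stock lattice S(k, i) with i counting down-moves:
  k=0: S(0,0) = 56.2800
  k=1: S(1,0) = 81.4785; S(1,1) = 38.8745
  k=2: S(2,0) = 117.9593; S(2,1) = 56.2800; S(2,2) = 26.8520
Terminal payoffs V(N, i) = max(K - S_T, 0):
  V(2,0) = 0.000000; V(2,1) = 0.710000; V(2,2) = 30.138029
Backward induction: V(k, i) = exp(-r*dt) * [p * V(k+1, i) + (1-p) * V(k+1, i+1)].
  V(1,0) = exp(-r*dt) * [p*0.000000 + (1-p)*0.710000] = 0.358890
  V(1,1) = exp(-r*dt) * [p*0.710000 + (1-p)*30.138029] = 15.553313
  V(0,0) = exp(-r*dt) * [p*0.358890 + (1-p)*15.553313] = 8.023208

Answer: Price = V(0,0) = 8.0232


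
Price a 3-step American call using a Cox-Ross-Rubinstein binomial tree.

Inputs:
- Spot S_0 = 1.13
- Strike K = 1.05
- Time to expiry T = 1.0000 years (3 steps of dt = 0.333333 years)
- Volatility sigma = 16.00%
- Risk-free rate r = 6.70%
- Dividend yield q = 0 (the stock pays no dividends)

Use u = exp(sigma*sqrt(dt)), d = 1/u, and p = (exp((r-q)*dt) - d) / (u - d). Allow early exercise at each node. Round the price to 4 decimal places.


Answer: Price = V(0,0) = 0.1650

Derivation:
dt = T/N = 0.333333
u = exp(sigma*sqrt(dt)) = 1.096777; d = 1/u = 0.911762
p = (exp((r-q)*dt) - d) / (u - d) = 0.598991
Discount per step: exp(-r*dt) = 0.977914
Stock lattice S(k, i) with i counting down-moves:
  k=0: S(0,0) = 1.1300
  k=1: S(1,0) = 1.2394; S(1,1) = 1.0303
  k=2: S(2,0) = 1.3593; S(2,1) = 1.1300; S(2,2) = 0.9394
  k=3: S(3,0) = 1.4908; S(3,1) = 1.2394; S(3,2) = 1.0303; S(3,3) = 0.8565
Terminal payoffs V(N, i) = max(S_T - K, 0):
  V(3,0) = 0.440849; V(3,1) = 0.189358; V(3,2) = 0.000000; V(3,3) = 0.000000
Backward induction: V(k, i) = exp(-r*dt) * [p * V(k+1, i) + (1-p) * V(k+1, i+1)]; then take max(V_cont, immediate exercise) for American.
  V(2,0) = exp(-r*dt) * [p*0.440849 + (1-p)*0.189358] = 0.332490; exercise = 0.309300; V(2,0) = max -> 0.332490
  V(2,1) = exp(-r*dt) * [p*0.189358 + (1-p)*0.000000] = 0.110919; exercise = 0.080000; V(2,1) = max -> 0.110919
  V(2,2) = exp(-r*dt) * [p*0.000000 + (1-p)*0.000000] = 0.000000; exercise = 0.000000; V(2,2) = max -> 0.000000
  V(1,0) = exp(-r*dt) * [p*0.332490 + (1-p)*0.110919] = 0.238257; exercise = 0.189358; V(1,0) = max -> 0.238257
  V(1,1) = exp(-r*dt) * [p*0.110919 + (1-p)*0.000000] = 0.064972; exercise = 0.000000; V(1,1) = max -> 0.064972
  V(0,0) = exp(-r*dt) * [p*0.238257 + (1-p)*0.064972] = 0.165041; exercise = 0.080000; V(0,0) = max -> 0.165041
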